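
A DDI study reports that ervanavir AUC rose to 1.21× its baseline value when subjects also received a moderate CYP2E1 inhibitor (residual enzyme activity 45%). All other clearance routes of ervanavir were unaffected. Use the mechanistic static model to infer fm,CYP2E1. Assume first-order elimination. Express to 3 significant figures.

Write x for the fraction cleared via CYP2E1. The observed AUC change means clearance fell to 1/1.21 = 0.8264 of baseline.
Setting x·0.45 + (1 − x) = 0.8264 and solving: x = (0.8264 − 1)/(0.45 − 1) = 0.316.

0.316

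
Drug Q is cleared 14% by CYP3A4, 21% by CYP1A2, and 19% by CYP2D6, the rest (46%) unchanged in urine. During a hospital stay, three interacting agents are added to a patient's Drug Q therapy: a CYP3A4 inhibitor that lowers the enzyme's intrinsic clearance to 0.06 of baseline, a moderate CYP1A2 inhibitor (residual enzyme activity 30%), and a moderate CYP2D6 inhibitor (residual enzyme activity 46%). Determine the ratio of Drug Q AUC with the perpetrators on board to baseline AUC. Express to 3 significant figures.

1.62

The CYP3A4 pathway (14% of clearance) drops to 0.06× activity: 0.14 × 0.06 = 0.0084.
The CYP1A2 pathway (21% of clearance) drops to 0.3× activity: 0.21 × 0.3 = 0.063.
The CYP2D6 pathway (19% of clearance) is reduced to 0.46× activity: 0.19 × 0.46 = 0.0874.
Non-CYP routes (46%) are unchanged.
New clearance relative to baseline: 0.0084 + 0.063 + 0.0874 + 0.46 = 0.6188.
AUC ∝ 1/CL: fold-change = 1 / 0.6188 = 1.62.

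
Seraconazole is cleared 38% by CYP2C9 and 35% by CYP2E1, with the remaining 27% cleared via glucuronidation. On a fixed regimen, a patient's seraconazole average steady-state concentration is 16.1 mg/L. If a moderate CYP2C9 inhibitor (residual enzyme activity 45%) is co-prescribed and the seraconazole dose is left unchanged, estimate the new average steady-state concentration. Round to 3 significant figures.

20.4 mg/L

The CYP2C9 pathway (38% of clearance) falls to 0.45× activity: 0.38 × 0.45 = 0.171.
CYP2E1 (35%) and the residual 27% are unaffected.
Relative clearance = 0.171 + 0.35 + 0.27 = 0.791.
Average steady-state concentration ∝ 1/CL, so new value = 16.1 / 0.791 = 20.4 mg/L.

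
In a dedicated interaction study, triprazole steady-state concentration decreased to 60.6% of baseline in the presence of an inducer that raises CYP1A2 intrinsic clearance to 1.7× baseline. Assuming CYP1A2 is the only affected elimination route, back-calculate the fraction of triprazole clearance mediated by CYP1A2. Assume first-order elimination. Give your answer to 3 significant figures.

CL'/CL = 1 / 0.606 = 1.65
1.7·fm + (1 − fm) = 1.65
fm = (1.65 − 1) / (1.7 − 1) = 0.929

0.929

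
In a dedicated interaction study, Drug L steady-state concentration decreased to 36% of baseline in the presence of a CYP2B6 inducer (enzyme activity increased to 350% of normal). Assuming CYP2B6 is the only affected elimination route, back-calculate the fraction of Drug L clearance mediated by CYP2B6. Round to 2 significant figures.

Let fm be the CYP2B6 fraction. New clearance relative to baseline = fm × 3.5 + (1 − fm).
Steady-state concentration ratio = 1 / (new CL fraction), so new CL fraction = 1 / 0.360 = 2.778.
fm × 3.5 + 1 − fm = 2.778  ⇒  fm × (3.5 − 1) = 1.778  ⇒  fm = 0.71.

0.71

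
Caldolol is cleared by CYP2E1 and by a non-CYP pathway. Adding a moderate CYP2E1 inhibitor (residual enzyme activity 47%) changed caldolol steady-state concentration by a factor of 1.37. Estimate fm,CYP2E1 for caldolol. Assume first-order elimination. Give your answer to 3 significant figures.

0.510

CL'/CL = 1 / 1.37 = 0.7299
0.47·fm + (1 − fm) = 0.7299
fm = (0.7299 − 1) / (0.47 − 1) = 0.510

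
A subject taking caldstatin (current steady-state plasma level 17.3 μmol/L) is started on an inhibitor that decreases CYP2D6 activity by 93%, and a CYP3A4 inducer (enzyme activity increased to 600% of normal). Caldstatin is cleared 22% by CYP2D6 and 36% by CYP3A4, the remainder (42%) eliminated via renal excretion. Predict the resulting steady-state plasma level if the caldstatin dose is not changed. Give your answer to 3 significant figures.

The CYP2D6 pathway (22% of clearance) drops to 0.07× activity: 0.22 × 0.07 = 0.0154.
The CYP3A4 pathway (36% of clearance) is boosted to 6× activity: 0.36 × 6 = 2.16.
The remaining 42% of clearance is unaffected.
CL_new/CL_old = 0.0154 + 2.16 + 0.42 = 2.5954.
Steady-state plasma level ∝ 1/CL: new value = 17.3 / 2.5954 = 6.67 μmol/L.

6.67 μmol/L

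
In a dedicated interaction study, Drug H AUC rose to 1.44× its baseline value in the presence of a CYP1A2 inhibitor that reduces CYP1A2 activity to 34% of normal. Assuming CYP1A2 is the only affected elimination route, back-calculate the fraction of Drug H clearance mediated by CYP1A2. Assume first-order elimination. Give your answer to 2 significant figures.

Let fm be the CYP1A2 fraction. New clearance relative to baseline = fm × 0.34 + (1 − fm).
AUC ratio = 1 / (new CL fraction), so new CL fraction = 1 / 1.44 = 0.6944.
fm × 0.34 + 1 − fm = 0.6944  ⇒  fm × (0.34 − 1) = −0.3056  ⇒  fm = 0.46.

0.46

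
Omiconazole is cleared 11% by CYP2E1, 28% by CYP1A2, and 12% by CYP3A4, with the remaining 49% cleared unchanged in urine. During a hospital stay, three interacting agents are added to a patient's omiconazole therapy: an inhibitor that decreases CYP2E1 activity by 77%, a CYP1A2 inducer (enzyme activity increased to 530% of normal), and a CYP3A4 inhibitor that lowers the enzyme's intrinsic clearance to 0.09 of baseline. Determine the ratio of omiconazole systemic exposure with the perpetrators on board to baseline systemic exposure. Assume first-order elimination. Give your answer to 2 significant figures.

The CYP2E1 pathway (11% of clearance) drops to 0.23× activity: 0.11 × 0.23 = 0.0253.
The CYP1A2 pathway (28% of clearance) is boosted to 5.3× activity: 0.28 × 5.3 = 1.484.
The CYP3A4 pathway (12% of clearance) falls to 0.09× activity: 0.12 × 0.09 = 0.0108.
The remaining 49% of clearance is unaffected.
Relative clearance = 0.0253 + 1.484 + 0.0108 + 0.49 = 2.0101.
Net systemic exposure ratio = 1 / 2.0101 = 0.50.

0.50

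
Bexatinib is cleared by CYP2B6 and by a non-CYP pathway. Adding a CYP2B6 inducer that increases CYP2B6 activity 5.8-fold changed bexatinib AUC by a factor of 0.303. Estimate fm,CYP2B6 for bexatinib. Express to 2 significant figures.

0.48

Call the CYP2B6 fraction fm. After the interaction, CL_new/CL_old = fm × 5.8 + (1 − fm).
AUC ratio = 1 / (new CL fraction), so new CL fraction = 1 / 0.303 = 3.3.
fm × 5.8 + 1 − fm = 3.3  ⇒  fm × (5.8 − 1) = 2.3  ⇒  fm = 0.48.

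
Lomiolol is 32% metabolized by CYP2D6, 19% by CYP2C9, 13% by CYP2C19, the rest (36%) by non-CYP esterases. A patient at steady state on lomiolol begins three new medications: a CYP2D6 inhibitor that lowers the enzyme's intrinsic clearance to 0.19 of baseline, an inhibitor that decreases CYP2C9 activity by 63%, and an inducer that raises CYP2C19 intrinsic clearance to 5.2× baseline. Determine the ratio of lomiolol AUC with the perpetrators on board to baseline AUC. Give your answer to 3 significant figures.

0.857

The CYP2D6 pathway (32% of clearance) is reduced to 0.19× activity: 0.32 × 0.19 = 0.0608.
The CYP2C9 pathway (19% of clearance) is reduced to 0.37× activity: 0.19 × 0.37 = 0.0703.
The CYP2C19 pathway (13% of clearance) increases to 5.2× activity: 0.13 × 5.2 = 0.676.
The remaining 36% of clearance is unaffected.
CL_new/CL_old = 0.0608 + 0.0703 + 0.676 + 0.36 = 1.1671.
Net AUC ratio = 1 / 1.1671 = 0.857.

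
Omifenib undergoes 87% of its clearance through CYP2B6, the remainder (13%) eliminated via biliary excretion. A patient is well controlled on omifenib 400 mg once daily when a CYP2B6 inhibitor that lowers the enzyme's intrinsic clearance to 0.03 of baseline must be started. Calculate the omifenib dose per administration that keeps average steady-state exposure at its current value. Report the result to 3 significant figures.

62.4 mg

CYP2B6: 0.87 × 0.03 = 0.0261
Other: 0.13 (unchanged)
Relative clearance = 0.0261 + 0.13 = 0.1561.
Css,avg = (dose rate)/CL, so holding Css fixed requires dose ∝ CL: 400 × 0.1561 = 62.4 mg.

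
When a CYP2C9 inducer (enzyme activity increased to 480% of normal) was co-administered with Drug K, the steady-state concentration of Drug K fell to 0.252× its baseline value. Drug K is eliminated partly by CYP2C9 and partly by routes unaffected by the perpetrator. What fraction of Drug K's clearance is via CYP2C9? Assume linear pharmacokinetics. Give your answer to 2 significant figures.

0.78

Let fm be the CYP2C9 fraction. New clearance relative to baseline = fm × 4.8 + (1 − fm).
Steady-state concentration ratio = 1 / (new CL fraction), so new CL fraction = 1 / 0.252 = 3.968.
fm × 4.8 + 1 − fm = 3.968  ⇒  fm × (4.8 − 1) = 2.968  ⇒  fm = 0.78.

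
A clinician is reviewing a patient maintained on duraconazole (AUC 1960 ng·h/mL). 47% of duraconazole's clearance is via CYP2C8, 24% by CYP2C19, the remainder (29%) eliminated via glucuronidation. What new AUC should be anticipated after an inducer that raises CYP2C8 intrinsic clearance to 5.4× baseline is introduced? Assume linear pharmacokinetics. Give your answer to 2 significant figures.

The CYP2C8 pathway (47% of clearance) is boosted to 5.4× activity: 0.47 × 5.4 = 2.538.
CYP2C19 (24%) and the residual 29% are unaffected.
New clearance relative to baseline: 2.538 + 0.24 + 0.29 = 3.068.
With dosing unchanged, AUC scales as 1/CL: 1960 / 3.068 = 6.4 × 10² ng·h/mL.

6.4 × 10² ng·h/mL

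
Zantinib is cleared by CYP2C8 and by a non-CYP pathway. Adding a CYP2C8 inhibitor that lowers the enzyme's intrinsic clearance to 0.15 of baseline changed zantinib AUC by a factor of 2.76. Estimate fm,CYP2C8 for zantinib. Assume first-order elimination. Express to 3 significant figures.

0.750

Let x = fm,CYP2C8. Because AUC ∝ 1/CL, relative clearance fell to 1/2.76 = 0.3623.
Setting x·0.15 + (1 − x) = 0.3623 and solving: x = (0.3623 − 1)/(0.15 − 1) = 0.750.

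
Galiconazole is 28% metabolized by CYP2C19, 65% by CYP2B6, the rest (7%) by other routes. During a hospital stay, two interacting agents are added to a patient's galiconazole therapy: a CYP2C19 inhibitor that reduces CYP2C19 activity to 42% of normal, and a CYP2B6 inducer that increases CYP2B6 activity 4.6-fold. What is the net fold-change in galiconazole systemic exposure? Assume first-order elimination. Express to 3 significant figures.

CYP2C19: 0.28 × 0.42 = 0.1176
CYP2B6: 0.65 × 4.6 = 2.99
Other: 0.07 (unchanged)
Relative clearance = 0.1176 + 2.99 + 0.07 = 3.1776.
Net systemic exposure ratio = 1 / 3.1776 = 0.315.

0.315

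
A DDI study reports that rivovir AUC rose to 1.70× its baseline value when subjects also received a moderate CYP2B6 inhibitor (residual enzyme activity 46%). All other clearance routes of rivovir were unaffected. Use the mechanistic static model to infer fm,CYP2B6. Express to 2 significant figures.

0.76

CL'/CL = 1 / 1.70 = 0.5882
0.46·fm + (1 − fm) = 0.5882
fm = (0.5882 − 1) / (0.46 − 1) = 0.76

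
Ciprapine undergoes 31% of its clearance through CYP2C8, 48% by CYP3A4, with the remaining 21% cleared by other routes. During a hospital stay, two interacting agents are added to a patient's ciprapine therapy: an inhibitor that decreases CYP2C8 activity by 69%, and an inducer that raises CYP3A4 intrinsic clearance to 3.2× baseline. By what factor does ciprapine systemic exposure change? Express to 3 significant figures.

The CYP2C8 pathway (31% of clearance) is reduced to 0.31× activity: 0.31 × 0.31 = 0.0961.
The CYP3A4 pathway (48% of clearance) increases to 3.2× activity: 0.48 × 3.2 = 1.536.
The remaining 21% of clearance is unaffected.
CL_new/CL_old = 0.0961 + 1.536 + 0.21 = 1.8421.
Because systemic exposure varies inversely with clearance, the combined effect is 1 / 1.8421 = 0.543.

0.543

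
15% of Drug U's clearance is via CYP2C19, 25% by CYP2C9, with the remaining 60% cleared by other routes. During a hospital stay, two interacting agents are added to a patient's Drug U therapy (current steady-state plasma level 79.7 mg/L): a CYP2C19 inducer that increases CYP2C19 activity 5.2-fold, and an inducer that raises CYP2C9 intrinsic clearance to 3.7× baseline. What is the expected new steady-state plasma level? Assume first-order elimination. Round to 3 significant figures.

The CYP2C19 pathway (15% of clearance) is boosted to 5.2× activity: 0.15 × 5.2 = 0.78.
The CYP2C9 pathway (25% of clearance) increases to 3.7× activity: 0.25 × 3.7 = 0.925.
The remaining 60% of clearance is unaffected.
New clearance relative to baseline: 0.78 + 0.925 + 0.6 = 2.305.
New steady-state plasma level = 79.7 / 2.305 = 34.6 mg/L (concentration scales inversely with clearance).

34.6 mg/L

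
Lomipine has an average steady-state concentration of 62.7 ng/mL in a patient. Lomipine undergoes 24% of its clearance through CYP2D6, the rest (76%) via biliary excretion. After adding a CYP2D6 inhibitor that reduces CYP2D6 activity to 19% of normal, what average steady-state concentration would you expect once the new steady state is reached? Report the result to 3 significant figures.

The CYP2D6 pathway (24% of clearance) falls to 0.19× activity: 0.24 × 0.19 = 0.0456.
The remaining 76% of clearance is unaffected.
New clearance relative to baseline: 0.0456 + 0.76 = 0.8056.
New average steady-state concentration = baseline ÷ relative clearance = 62.7 / 0.8056 = 77.8 ng/mL.

77.8 ng/mL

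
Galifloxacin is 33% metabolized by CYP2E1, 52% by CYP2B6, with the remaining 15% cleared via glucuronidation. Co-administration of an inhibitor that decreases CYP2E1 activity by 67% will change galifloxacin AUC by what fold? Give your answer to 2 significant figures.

The CYP2E1 pathway (33% of clearance) drops to 0.33× activity: 0.33 × 0.33 = 0.1089.
CYP2B6 (52%) and the residual 15% are unaffected.
CL_new/CL_old = 0.1089 + 0.52 + 0.15 = 0.7789.
Since AUC ∝ 1/CL, the ratio is 1 / 0.7789 = 1.3.

1.3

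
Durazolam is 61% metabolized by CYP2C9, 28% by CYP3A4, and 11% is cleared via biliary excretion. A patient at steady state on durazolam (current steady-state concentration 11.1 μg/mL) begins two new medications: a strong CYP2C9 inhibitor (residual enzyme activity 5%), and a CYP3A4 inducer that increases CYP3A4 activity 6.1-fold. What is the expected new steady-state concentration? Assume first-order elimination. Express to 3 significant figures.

6.00 μg/mL

The CYP2C9 pathway (61% of clearance) falls to 0.05× activity: 0.61 × 0.05 = 0.0305.
The CYP3A4 pathway (28% of clearance) is boosted to 6.1× activity: 0.28 × 6.1 = 1.708.
The remaining 11% of clearance is unaffected.
New clearance relative to baseline: 0.0305 + 1.708 + 0.11 = 1.8485.
New steady-state concentration = 11.1 / 1.8485 = 6.00 μg/mL (concentration scales inversely with clearance).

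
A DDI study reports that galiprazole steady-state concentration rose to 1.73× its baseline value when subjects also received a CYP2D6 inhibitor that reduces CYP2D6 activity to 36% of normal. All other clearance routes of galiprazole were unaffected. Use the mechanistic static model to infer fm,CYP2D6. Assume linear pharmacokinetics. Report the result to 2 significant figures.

0.66

Let fm be the CYP2D6 fraction. New clearance relative to baseline = fm × 0.36 + (1 − fm).
Steady-state concentration ratio = 1 / (new CL fraction), so new CL fraction = 1 / 1.73 = 0.578.
fm × 0.36 + 1 − fm = 0.578  ⇒  fm × (0.36 − 1) = −0.422  ⇒  fm = 0.66.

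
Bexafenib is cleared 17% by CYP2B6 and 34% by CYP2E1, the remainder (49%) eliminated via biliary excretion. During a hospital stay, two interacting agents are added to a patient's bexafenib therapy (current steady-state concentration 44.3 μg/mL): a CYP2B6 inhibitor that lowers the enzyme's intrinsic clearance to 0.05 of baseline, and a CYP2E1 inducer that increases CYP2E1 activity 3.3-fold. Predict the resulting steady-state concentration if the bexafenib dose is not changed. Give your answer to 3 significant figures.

27.3 μg/mL

CYP2B6: 0.17 × 0.05 = 0.0085
CYP2E1: 0.34 × 3.3 = 1.122
Other: 0.49 (unchanged)
New clearance relative to baseline: 0.0085 + 1.122 + 0.49 = 1.6205.
Steady-state concentration ∝ 1/CL: new value = 44.3 / 1.6205 = 27.3 μg/mL.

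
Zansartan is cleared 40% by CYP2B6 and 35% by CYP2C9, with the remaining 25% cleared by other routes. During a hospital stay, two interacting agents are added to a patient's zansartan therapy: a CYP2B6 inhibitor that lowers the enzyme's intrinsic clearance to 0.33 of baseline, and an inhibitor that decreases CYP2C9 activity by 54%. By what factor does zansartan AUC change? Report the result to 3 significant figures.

1.84

CYP2B6: 0.4 × 0.33 = 0.132
CYP2C9: 0.35 × 0.46 = 0.161
Other: 0.25 (unchanged)
CL_new/CL_old = 0.132 + 0.161 + 0.25 = 0.543.
AUC ∝ 1/CL: fold-change = 1 / 0.543 = 1.84.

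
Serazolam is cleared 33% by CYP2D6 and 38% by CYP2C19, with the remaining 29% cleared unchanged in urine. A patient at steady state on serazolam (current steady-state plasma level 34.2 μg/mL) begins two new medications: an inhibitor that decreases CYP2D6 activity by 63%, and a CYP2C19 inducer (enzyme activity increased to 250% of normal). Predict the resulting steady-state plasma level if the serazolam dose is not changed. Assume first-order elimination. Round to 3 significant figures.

The CYP2D6 pathway (33% of clearance) is reduced to 0.37× activity: 0.33 × 0.37 = 0.1221.
The CYP2C19 pathway (38% of clearance) increases to 2.5× activity: 0.38 × 2.5 = 0.95.
The remaining 29% of clearance is unaffected.
CL_new/CL_old = 0.1221 + 0.95 + 0.29 = 1.3621.
Dividing the baseline by the relative clearance: 34.2 / 1.3621 = 25.1 μg/mL.

25.1 μg/mL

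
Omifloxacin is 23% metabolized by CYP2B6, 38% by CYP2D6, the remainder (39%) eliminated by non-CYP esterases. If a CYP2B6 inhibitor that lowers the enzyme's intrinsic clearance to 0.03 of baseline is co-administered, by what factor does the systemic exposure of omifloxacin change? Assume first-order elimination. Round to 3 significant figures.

1.29

The CYP2B6 pathway (23% of clearance) drops to 0.03× activity: 0.23 × 0.03 = 0.0069.
CYP2D6 (38%) and the residual 39% are unaffected.
New clearance relative to baseline: 0.0069 + 0.38 + 0.39 = 0.7769.
Since systemic exposure ∝ 1/CL, the ratio is 1 / 0.7769 = 1.29.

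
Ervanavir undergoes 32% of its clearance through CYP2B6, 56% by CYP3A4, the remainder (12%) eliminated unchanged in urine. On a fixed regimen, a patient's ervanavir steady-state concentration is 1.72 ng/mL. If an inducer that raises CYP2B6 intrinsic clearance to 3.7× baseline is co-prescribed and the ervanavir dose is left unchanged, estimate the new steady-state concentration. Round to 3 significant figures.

The CYP2B6 pathway (32% of clearance) increases to 3.7× activity: 0.32 × 3.7 = 1.184.
CYP3A4 (56%) and the residual 12% are unaffected.
CL_new/CL_old = 1.184 + 0.56 + 0.12 = 1.864.
With dosing unchanged, steady-state concentration scales as 1/CL: 1.72 / 1.864 = 0.923 ng/mL.

0.923 ng/mL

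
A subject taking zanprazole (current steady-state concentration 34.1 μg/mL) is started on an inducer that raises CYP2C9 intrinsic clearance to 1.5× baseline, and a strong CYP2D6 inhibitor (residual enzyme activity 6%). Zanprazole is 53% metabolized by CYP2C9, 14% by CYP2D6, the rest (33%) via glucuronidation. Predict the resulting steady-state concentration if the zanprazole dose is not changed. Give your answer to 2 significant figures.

30 μg/mL

The CYP2C9 pathway (53% of clearance) is boosted to 1.5× activity: 0.53 × 1.5 = 0.795.
The CYP2D6 pathway (14% of clearance) drops to 0.06× activity: 0.14 × 0.06 = 0.0084.
The remaining 33% of clearance is unaffected.
New clearance relative to baseline: 0.795 + 0.0084 + 0.33 = 1.1334.
Steady-state concentration ∝ 1/CL: new value = 34.1 / 1.1334 = 30 μg/mL.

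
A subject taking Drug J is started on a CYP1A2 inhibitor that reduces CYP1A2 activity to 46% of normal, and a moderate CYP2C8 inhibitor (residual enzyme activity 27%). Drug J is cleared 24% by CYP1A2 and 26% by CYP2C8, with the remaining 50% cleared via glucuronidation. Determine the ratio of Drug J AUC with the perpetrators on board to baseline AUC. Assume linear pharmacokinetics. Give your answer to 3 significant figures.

The CYP1A2 pathway (24% of clearance) falls to 0.46× activity: 0.24 × 0.46 = 0.1104.
The CYP2C8 pathway (26% of clearance) drops to 0.27× activity: 0.26 × 0.27 = 0.0702.
The remaining 50% of clearance is unaffected.
Relative clearance = 0.1104 + 0.0702 + 0.5 = 0.6806.
Because AUC varies inversely with clearance, the combined effect is 1 / 0.6806 = 1.47.

1.47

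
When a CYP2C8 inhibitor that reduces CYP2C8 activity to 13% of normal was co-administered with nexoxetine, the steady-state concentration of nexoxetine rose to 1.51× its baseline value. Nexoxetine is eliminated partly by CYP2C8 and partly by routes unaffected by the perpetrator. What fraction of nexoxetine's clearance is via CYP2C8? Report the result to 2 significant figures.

0.39

Call the CYP2C8 fraction fm. After the interaction, CL_new/CL_old = fm × 0.13 + (1 − fm).
Steady-state concentration ratio = 1 / (new CL fraction), so new CL fraction = 1 / 1.51 = 0.6623.
fm × 0.13 + 1 − fm = 0.6623  ⇒  fm × (0.13 − 1) = −0.3377  ⇒  fm = 0.39.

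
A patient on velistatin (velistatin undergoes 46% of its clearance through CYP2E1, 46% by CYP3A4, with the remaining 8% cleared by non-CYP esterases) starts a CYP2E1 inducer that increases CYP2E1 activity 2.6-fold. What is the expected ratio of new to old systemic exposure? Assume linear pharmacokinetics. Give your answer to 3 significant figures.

The CYP2E1 pathway (46% of clearance) increases to 2.6× activity: 0.46 × 2.6 = 1.196.
CYP3A4 (46%) and the residual 8% are unaffected.
New clearance relative to baseline: 1.196 + 0.46 + 0.08 = 1.736.
Since systemic exposure ∝ 1/CL, the ratio is 1 / 1.736 = 0.576.

0.576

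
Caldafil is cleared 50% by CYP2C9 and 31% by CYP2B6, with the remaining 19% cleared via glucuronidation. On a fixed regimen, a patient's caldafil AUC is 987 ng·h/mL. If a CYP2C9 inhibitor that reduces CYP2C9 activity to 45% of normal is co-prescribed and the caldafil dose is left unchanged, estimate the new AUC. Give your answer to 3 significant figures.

The CYP2C9 pathway (50% of clearance) falls to 0.45× activity: 0.5 × 0.45 = 0.225.
CYP2B6 (31%) and the residual 19% are unaffected.
CL_new/CL_old = 0.225 + 0.31 + 0.19 = 0.725.
With dosing unchanged, AUC scales as 1/CL: 987 / 0.725 = 1.36 × 10³ ng·h/mL.

1.36 × 10³ ng·h/mL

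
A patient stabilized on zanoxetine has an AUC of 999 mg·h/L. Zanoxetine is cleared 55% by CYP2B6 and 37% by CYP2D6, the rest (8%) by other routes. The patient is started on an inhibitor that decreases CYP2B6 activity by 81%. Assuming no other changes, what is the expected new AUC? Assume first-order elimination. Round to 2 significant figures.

1.8 × 10³ mg·h/L

CYP2B6: 0.55 × 0.19 = 0.1045
CYP2D6: 0.37 (unchanged)
Other: 0.08 (unchanged)
Relative clearance = 0.1045 + 0.37 + 0.08 = 0.5545.
AUC ∝ 1/CL, so new value = 999 / 0.5545 = 1.8 × 10³ mg·h/L.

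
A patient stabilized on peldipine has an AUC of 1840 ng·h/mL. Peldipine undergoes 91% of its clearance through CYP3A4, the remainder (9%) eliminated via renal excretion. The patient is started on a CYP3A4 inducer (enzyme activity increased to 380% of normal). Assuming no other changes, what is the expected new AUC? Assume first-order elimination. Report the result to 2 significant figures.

5.2 × 10² ng·h/mL

The CYP3A4 pathway (91% of clearance) increases to 3.8× activity: 0.91 × 3.8 = 3.458.
Non-CYP routes (9%) are unchanged.
New clearance relative to baseline: 3.458 + 0.09 = 3.548.
With dosing unchanged, AUC scales as 1/CL: 1840 / 3.548 = 5.2 × 10² ng·h/mL.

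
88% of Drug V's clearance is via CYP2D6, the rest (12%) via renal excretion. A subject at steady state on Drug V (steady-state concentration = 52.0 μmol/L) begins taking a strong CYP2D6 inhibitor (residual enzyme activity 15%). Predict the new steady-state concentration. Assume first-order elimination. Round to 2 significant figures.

CYP2D6: 0.88 × 0.15 = 0.132
Other: 0.12 (unchanged)
CL_new/CL_old = 0.132 + 0.12 = 0.252.
Steady-state concentration ∝ 1/CL, so new value = 52.0 / 0.252 = 2.1 × 10² μmol/L.

2.1 × 10² μmol/L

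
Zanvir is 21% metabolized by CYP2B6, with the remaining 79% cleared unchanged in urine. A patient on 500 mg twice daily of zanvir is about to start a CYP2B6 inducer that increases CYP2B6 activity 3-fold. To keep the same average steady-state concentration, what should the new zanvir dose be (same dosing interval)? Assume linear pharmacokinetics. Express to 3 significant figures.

710 mg

The CYP2B6 pathway (21% of clearance) rises to 3× activity: 0.21 × 3 = 0.63.
Non-CYP routes (79%) are unchanged.
Relative clearance = 0.63 + 0.79 = 1.42.
To maintain the same steady-state level, dose must scale with clearance: new dose = 500 × 1.42 = 710 mg.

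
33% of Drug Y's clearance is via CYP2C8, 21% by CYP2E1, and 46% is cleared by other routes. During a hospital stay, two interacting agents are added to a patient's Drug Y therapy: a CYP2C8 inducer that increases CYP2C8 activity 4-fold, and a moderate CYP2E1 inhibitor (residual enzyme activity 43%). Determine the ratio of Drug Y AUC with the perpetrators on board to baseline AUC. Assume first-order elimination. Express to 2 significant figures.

0.53

The CYP2C8 pathway (33% of clearance) increases to 4× activity: 0.33 × 4 = 1.32.
The CYP2E1 pathway (21% of clearance) is reduced to 0.43× activity: 0.21 × 0.43 = 0.0903.
The remaining 46% of clearance is unaffected.
CL_new/CL_old = 1.32 + 0.0903 + 0.46 = 1.8703.
Net AUC ratio = 1 / 1.8703 = 0.53.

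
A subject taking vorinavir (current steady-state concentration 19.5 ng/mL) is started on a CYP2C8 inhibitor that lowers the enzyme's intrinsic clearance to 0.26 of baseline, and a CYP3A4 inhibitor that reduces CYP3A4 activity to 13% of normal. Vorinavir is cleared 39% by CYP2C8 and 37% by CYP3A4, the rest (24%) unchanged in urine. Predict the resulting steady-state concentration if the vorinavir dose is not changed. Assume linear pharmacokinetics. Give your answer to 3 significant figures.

50.1 ng/mL

The CYP2C8 pathway (39% of clearance) drops to 0.26× activity: 0.39 × 0.26 = 0.1014.
The CYP3A4 pathway (37% of clearance) is reduced to 0.13× activity: 0.37 × 0.13 = 0.0481.
The remaining 24% of clearance is unaffected.
New clearance relative to baseline: 0.1014 + 0.0481 + 0.24 = 0.3895.
New steady-state concentration = 19.5 / 0.3895 = 50.1 ng/mL (concentration scales inversely with clearance).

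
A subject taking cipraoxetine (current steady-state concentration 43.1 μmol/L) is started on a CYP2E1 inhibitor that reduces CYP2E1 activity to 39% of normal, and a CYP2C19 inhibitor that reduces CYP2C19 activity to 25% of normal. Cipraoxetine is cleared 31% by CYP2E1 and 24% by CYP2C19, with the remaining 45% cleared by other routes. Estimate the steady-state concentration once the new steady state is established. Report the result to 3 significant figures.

The CYP2E1 pathway (31% of clearance) is reduced to 0.39× activity: 0.31 × 0.39 = 0.1209.
The CYP2C19 pathway (24% of clearance) is reduced to 0.25× activity: 0.24 × 0.25 = 0.06.
The remaining 45% of clearance is unaffected.
Relative clearance = 0.1209 + 0.06 + 0.45 = 0.6309.
New steady-state concentration = 43.1 / 0.6309 = 68.3 μmol/L (concentration scales inversely with clearance).

68.3 μmol/L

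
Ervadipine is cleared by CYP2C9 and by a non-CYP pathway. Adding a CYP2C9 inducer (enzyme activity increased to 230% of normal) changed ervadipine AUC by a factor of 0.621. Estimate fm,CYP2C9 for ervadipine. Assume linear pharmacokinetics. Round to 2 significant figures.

Let x = fm,CYP2C9. Because AUC ∝ 1/CL, relative clearance rose to 1/0.621 = 1.61.
Setting x·2.3 + (1 − x) = 1.61 and solving: x = (1.61 − 1)/(2.3 − 1) = 0.47.

0.47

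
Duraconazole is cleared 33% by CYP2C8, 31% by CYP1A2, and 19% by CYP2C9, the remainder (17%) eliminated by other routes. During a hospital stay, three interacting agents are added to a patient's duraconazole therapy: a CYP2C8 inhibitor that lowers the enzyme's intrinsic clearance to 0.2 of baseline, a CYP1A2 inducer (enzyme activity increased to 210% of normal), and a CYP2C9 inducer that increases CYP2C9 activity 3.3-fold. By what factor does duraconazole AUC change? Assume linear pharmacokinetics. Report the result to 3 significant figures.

The CYP2C8 pathway (33% of clearance) falls to 0.2× activity: 0.33 × 0.2 = 0.066.
The CYP1A2 pathway (31% of clearance) is boosted to 2.1× activity: 0.31 × 2.1 = 0.651.
The CYP2C9 pathway (19% of clearance) increases to 3.3× activity: 0.19 × 3.3 = 0.627.
Non-CYP routes (17%) are unchanged.
Relative clearance = 0.066 + 0.651 + 0.627 + 0.17 = 1.514.
Because AUC varies inversely with clearance, the combined effect is 1 / 1.514 = 0.661.

0.661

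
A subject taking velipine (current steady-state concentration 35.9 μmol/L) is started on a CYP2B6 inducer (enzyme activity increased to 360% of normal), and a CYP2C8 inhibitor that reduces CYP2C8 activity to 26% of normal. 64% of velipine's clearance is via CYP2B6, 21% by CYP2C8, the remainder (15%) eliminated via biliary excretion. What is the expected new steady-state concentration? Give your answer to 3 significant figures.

The CYP2B6 pathway (64% of clearance) increases to 3.6× activity: 0.64 × 3.6 = 2.304.
The CYP2C8 pathway (21% of clearance) drops to 0.26× activity: 0.21 × 0.26 = 0.0546.
Non-CYP routes (15%) are unchanged.
New clearance relative to baseline: 2.304 + 0.0546 + 0.15 = 2.5086.
Steady-state concentration ∝ 1/CL: new value = 35.9 / 2.5086 = 14.3 μmol/L.

14.3 μmol/L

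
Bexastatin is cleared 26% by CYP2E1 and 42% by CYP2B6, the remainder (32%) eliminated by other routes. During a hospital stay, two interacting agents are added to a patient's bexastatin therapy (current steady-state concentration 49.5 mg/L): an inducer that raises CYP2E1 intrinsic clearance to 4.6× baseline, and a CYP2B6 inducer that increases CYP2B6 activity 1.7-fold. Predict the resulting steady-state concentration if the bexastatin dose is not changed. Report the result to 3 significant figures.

22.2 mg/L

The CYP2E1 pathway (26% of clearance) increases to 4.6× activity: 0.26 × 4.6 = 1.196.
The CYP2B6 pathway (42% of clearance) is boosted to 1.7× activity: 0.42 × 1.7 = 0.714.
Non-CYP routes (32%) are unchanged.
Relative clearance = 1.196 + 0.714 + 0.32 = 2.23.
New steady-state concentration = 49.5 / 2.23 = 22.2 mg/L (concentration scales inversely with clearance).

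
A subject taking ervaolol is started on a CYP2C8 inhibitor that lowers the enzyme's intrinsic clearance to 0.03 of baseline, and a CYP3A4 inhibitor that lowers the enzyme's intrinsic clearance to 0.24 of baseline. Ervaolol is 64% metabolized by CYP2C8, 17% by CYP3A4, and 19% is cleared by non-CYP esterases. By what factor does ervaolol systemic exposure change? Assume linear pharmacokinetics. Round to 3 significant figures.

4.00

CYP2C8: 0.64 × 0.03 = 0.0192
CYP3A4: 0.17 × 0.24 = 0.0408
Other: 0.19 (unchanged)
New clearance relative to baseline: 0.0192 + 0.0408 + 0.19 = 0.25.
Systemic exposure ∝ 1/CL: fold-change = 1 / 0.25 = 4.00.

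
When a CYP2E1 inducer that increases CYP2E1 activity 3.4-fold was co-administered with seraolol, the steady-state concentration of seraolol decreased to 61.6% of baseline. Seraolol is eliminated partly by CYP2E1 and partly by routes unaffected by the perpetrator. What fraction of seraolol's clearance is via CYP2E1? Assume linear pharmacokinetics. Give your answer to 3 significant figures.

0.260

CL'/CL = 1 / 0.616 = 1.623
3.4·fm + (1 − fm) = 1.623
fm = (1.623 − 1) / (3.4 − 1) = 0.260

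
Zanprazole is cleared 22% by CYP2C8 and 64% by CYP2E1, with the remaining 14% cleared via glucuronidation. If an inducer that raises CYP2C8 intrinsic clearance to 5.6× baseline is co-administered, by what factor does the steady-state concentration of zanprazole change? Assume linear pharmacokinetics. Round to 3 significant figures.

0.497

The CYP2C8 pathway (22% of clearance) is boosted to 5.6× activity: 0.22 × 5.6 = 1.232.
CYP2E1 (64%) and the residual 14% are unaffected.
New clearance relative to baseline: 1.232 + 0.64 + 0.14 = 2.012.
Steady-state concentration is inversely proportional to clearance, so the fold-change is 1 / 2.012 = 0.497.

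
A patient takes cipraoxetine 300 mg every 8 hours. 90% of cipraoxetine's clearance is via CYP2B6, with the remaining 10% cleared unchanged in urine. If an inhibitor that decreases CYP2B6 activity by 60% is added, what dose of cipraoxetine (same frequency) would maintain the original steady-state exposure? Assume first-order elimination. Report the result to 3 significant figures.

138 mg

The CYP2B6 pathway (90% of clearance) falls to 0.4× activity: 0.9 × 0.4 = 0.36.
Non-CYP routes (10%) are unchanged.
New clearance relative to baseline: 0.36 + 0.1 = 0.46.
Css,avg = (dose rate)/CL, so holding Css fixed requires dose ∝ CL: 300 × 0.46 = 138 mg.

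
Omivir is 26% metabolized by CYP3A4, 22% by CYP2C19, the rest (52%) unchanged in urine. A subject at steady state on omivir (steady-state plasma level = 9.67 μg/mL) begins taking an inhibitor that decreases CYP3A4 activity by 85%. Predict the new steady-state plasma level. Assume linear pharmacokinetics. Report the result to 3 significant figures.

CYP3A4: 0.26 × 0.15 = 0.039
CYP2C19: 0.22 (unchanged)
Other: 0.52 (unchanged)
Relative clearance = 0.039 + 0.22 + 0.52 = 0.779.
Steady-state plasma level ∝ 1/CL, so new value = 9.67 / 0.779 = 12.4 μg/mL.

12.4 μg/mL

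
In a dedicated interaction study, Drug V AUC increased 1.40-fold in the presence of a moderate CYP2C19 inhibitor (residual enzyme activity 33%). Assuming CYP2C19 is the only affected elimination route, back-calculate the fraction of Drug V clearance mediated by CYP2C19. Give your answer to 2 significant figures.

0.43

Let fm be the CYP2C19 fraction. New clearance relative to baseline = fm × 0.33 + (1 − fm).
AUC ratio = 1 / (new CL fraction), so new CL fraction = 1 / 1.40 = 0.7143.
fm × 0.33 + 1 − fm = 0.7143  ⇒  fm × (0.33 − 1) = −0.2857  ⇒  fm = 0.43.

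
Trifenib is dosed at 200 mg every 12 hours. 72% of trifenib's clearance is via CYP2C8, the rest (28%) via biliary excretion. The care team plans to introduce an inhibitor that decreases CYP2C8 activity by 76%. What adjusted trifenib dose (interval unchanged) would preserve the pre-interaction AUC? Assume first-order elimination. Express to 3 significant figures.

The CYP2C8 pathway (72% of clearance) is reduced to 0.24× activity: 0.72 × 0.24 = 0.1728.
Non-CYP routes (28%) are unchanged.
CL_new/CL_old = 0.1728 + 0.28 = 0.4528.
Exposure is unchanged when dose changes in proportion to clearance. New dose = 200 mg × 0.4528 = 90.6 mg.

90.6 mg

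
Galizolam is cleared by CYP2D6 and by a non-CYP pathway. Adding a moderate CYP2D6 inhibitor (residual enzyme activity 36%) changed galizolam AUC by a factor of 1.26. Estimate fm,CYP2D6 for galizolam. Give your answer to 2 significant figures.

0.32

Call the CYP2D6 fraction fm. After the interaction, CL_new/CL_old = fm × 0.36 + (1 − fm).
AUC ratio = 1 / (new CL fraction), so new CL fraction = 1 / 1.26 = 0.7937.
fm × 0.36 + 1 − fm = 0.7937  ⇒  fm × (0.36 − 1) = −0.2063  ⇒  fm = 0.32.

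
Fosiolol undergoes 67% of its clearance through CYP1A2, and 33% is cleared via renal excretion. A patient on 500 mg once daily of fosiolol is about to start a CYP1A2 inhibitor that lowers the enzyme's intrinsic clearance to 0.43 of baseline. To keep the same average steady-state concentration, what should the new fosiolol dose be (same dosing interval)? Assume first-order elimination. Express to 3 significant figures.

309 mg

The CYP1A2 pathway (67% of clearance) drops to 0.43× activity: 0.67 × 0.43 = 0.2881.
Non-CYP routes (33%) are unchanged.
Relative clearance = 0.2881 + 0.33 = 0.6181.
To maintain the same steady-state level, dose must scale with clearance: new dose = 500 × 0.6181 = 309 mg.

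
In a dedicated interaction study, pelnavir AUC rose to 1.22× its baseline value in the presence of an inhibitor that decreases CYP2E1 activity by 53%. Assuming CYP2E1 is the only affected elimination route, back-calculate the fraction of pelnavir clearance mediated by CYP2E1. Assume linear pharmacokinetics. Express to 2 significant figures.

Call the CYP2E1 fraction fm. After the interaction, CL_new/CL_old = fm × 0.47 + (1 − fm).
AUC ratio = 1 / (new CL fraction), so new CL fraction = 1 / 1.22 = 0.8197.
fm × 0.47 + 1 − fm = 0.8197  ⇒  fm × (0.47 − 1) = −0.1803  ⇒  fm = 0.34.

0.34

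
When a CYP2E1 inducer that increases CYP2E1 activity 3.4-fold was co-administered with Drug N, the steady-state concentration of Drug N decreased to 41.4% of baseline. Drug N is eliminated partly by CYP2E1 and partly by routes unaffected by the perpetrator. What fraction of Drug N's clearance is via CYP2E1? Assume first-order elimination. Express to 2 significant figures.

0.59

Write x for the fraction cleared via CYP2E1. The observed steady-state concentration change means clearance rose to 1/0.414 = 2.415 of baseline.
Setting x·3.4 + (1 − x) = 2.415 and solving: x = (2.415 − 1)/(3.4 − 1) = 0.59.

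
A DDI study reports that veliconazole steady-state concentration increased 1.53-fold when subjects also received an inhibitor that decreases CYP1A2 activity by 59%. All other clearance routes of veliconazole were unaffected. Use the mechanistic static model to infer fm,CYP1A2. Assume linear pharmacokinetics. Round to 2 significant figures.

Call the CYP1A2 fraction fm. After the interaction, CL_new/CL_old = fm × 0.41 + (1 − fm).
Steady-state concentration ratio = 1 / (new CL fraction), so new CL fraction = 1 / 1.53 = 0.6536.
fm × 0.41 + 1 − fm = 0.6536  ⇒  fm × (0.41 − 1) = −0.3464  ⇒  fm = 0.59.

0.59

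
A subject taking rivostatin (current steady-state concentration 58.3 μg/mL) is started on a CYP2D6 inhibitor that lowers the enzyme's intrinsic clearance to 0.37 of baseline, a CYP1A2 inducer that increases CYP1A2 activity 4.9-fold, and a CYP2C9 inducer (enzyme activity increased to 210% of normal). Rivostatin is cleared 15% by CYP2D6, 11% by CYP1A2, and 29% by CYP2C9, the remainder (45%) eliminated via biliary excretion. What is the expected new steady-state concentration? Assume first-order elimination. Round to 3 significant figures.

The CYP2D6 pathway (15% of clearance) falls to 0.37× activity: 0.15 × 0.37 = 0.0555.
The CYP1A2 pathway (11% of clearance) is boosted to 4.9× activity: 0.11 × 4.9 = 0.539.
The CYP2C9 pathway (29% of clearance) is boosted to 2.1× activity: 0.29 × 2.1 = 0.609.
The remaining 45% of clearance is unaffected.
Relative clearance = 0.0555 + 0.539 + 0.609 + 0.45 = 1.6535.
New steady-state concentration = 58.3 / 1.6535 = 35.3 μg/mL (concentration scales inversely with clearance).

35.3 μg/mL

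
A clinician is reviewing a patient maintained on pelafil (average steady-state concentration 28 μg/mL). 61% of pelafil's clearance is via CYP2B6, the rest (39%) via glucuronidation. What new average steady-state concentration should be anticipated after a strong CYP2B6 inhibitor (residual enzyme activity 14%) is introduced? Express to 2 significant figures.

The CYP2B6 pathway (61% of clearance) is reduced to 0.14× activity: 0.61 × 0.14 = 0.0854.
Non-CYP routes (39%) are unchanged.
New clearance relative to baseline: 0.0854 + 0.39 = 0.4754.
Average steady-state concentration ∝ 1/CL, so new value = 28 / 0.4754 = 59 μg/mL.

59 μg/mL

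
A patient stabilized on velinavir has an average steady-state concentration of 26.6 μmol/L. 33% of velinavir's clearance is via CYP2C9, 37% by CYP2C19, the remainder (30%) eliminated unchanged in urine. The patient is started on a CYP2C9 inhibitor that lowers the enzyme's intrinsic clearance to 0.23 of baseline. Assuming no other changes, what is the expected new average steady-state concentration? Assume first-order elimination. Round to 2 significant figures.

The CYP2C9 pathway (33% of clearance) is reduced to 0.23× activity: 0.33 × 0.23 = 0.0759.
CYP2C19 (37%) and the residual 30% are unaffected.
CL_new/CL_old = 0.0759 + 0.37 + 0.3 = 0.7459.
With dosing unchanged, average steady-state concentration scales as 1/CL: 26.6 / 0.7459 = 36 μmol/L.

36 μmol/L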